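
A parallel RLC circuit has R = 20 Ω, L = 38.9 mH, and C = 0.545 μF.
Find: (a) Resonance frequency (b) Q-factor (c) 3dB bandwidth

Step 1 — Resonance: ω₀ = 1/√(LC) = 1/√(0.0389·5.45e-07) = 6868 rad/s.
Step 2 — f₀ = ω₀/(2π) = 1093 Hz.
Step 3 — Parallel Q: Q = R/(ω₀L) = 20/(6868·0.0389) = 0.07486.
Step 4 — Bandwidth: Δω = ω₀/Q = 9.174e+04 rad/s; BW = Δω/(2π) = 1.46e+04 Hz.

(a) f₀ = 1093 Hz  (b) Q = 0.07486  (c) BW = 1.46e+04 Hz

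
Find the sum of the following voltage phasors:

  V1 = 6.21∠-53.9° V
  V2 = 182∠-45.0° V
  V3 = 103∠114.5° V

Step 1 — Convert each phasor to rectangular form:
  V1 = 6.21·(cos(-53.9°) + j·sin(-53.9°)) = 3.659 - j5.018 V
  V2 = 182·(cos(-45.0°) + j·sin(-45.0°)) = 128.7 - j128.7 V
  V3 = 103·(cos(114.5°) + j·sin(114.5°)) = -42.71 + j93.73 V
Step 2 — Sum components: V_total = 89.64 - j39.99 V.
Step 3 — Convert to polar: |V_total| = 98.15 V, ∠V_total = -24.0°.

V_total = 98.15∠-24.0° V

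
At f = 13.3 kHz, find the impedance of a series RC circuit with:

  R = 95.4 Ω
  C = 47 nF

Step 1 — Angular frequency: ω = 2π·f = 2π·1.33e+04 = 8.357e+04 rad/s.
Step 2 — Component impedances:
  R: Z = R = 95.4 Ω
  C: Z = 1/(jωC) = -j/(ω·C) = 0 - j254.6 Ω
Step 3 — Series combination: Z_total = R + C = 95.4 - j254.6 Ω = 271.9∠-69.5° Ω.

Z = 95.4 - j254.6 Ω = 271.9∠-69.5° Ω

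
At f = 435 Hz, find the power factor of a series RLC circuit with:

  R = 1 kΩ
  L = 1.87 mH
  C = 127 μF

Step 1 — Angular frequency: ω = 2π·f = 2π·435 = 2733 rad/s.
Step 2 — Component impedances:
  R: Z = R = 1000 Ω
  L: Z = jωL = j·2733·0.00187 = 0 + j5.111 Ω
  C: Z = 1/(jωC) = -j/(ω·C) = 0 - j2.881 Ω
Step 3 — Series combination: Z_total = R + L + C = 1000 + j2.23 Ω = 1000∠0.1° Ω.
Step 4 — Power factor: PF = cos(φ) = Re(Z)/|Z| = 1000/1000 = 1.
Step 5 — Type: Im(Z) = 2.23 ⇒ lagging (phase φ = 0.1°).

PF = 1 (lagging, φ = 0.1°)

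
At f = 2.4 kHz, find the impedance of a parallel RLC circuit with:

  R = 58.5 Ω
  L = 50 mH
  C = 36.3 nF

Step 1 — Angular frequency: ω = 2π·f = 2π·2400 = 1.508e+04 rad/s.
Step 2 — Component impedances:
  R: Z = R = 58.5 Ω
  L: Z = jωL = j·1.508e+04·0.05 = 0 + j754 Ω
  C: Z = 1/(jωC) = -j/(ω·C) = 0 - j1827 Ω
Step 3 — Parallel combination: 1/Z_total = 1/R + 1/L + 1/C; Z_total = 58.38 + j2.66 Ω = 58.44∠2.6° Ω.

Z = 58.38 + j2.66 Ω = 58.44∠2.6° Ω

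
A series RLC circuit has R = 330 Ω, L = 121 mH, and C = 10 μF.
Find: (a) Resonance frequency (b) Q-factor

Step 1 — Resonance condition Im(Z)=0 gives ω₀ = 1/√(LC).
Step 2 — ω₀ = 1/√(0.121·1e-05) = 909.1 rad/s.
Step 3 — f₀ = ω₀/(2π) = 144.7 Hz.
Step 4 — Series Q: Q = ω₀L/R = 909.1·0.121/330 = 0.3333.

(a) f₀ = 144.7 Hz  (b) Q = 0.3333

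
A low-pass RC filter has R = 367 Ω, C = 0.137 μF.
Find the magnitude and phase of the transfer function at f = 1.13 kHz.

Step 1 — Angular frequency: ω = 2π·1130 = 7100 rad/s.
Step 2 — Transfer function: H(jω) = 1/(1 + jωRC).
Step 3 — Denominator: 1 + jωRC = 1 + j·7100·367·1.37e-07 = 1 + j0.357.
Step 4 — H = 0.887 - j0.3166.
Step 5 — Magnitude: |H| = 0.9418 (-0.5 dB); phase: φ = -19.6°.

|H| = 0.9418 (-0.5 dB), φ = -19.6°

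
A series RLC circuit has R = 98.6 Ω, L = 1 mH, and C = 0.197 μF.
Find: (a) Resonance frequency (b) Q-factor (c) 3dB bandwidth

Step 1 — Resonance condition Im(Z)=0 gives ω₀ = 1/√(LC).
Step 2 — ω₀ = 1/√(0.001·1.97e-07) = 7.125e+04 rad/s.
Step 3 — f₀ = ω₀/(2π) = 1.134e+04 Hz.
Step 4 — Series Q: Q = ω₀L/R = 7.125e+04·0.001/98.6 = 0.7226.
Step 5 — 3dB bandwidth: Δω = ω₀/Q = 9.86e+04 rad/s; BW = Δω/(2π) = 1.569e+04 Hz.

(a) f₀ = 1.134e+04 Hz  (b) Q = 0.7226  (c) BW = 1.569e+04 Hz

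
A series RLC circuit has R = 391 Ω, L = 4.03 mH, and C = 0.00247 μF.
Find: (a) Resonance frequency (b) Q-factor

Step 1 — Resonance condition Im(Z)=0 gives ω₀ = 1/√(LC).
Step 2 — ω₀ = 1/√(0.00403·2.47e-09) = 3.17e+05 rad/s.
Step 3 — f₀ = ω₀/(2π) = 5.045e+04 Hz.
Step 4 — Series Q: Q = ω₀L/R = 3.17e+05·0.00403/391 = 3.267.

(a) f₀ = 5.045e+04 Hz  (b) Q = 3.267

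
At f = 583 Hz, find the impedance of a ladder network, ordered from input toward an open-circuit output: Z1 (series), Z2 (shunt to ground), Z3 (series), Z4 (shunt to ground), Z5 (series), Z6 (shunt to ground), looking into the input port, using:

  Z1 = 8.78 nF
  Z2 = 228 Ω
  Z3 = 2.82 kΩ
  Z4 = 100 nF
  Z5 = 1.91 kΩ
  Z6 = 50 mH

Step 1 — Angular frequency: ω = 2π·f = 2π·583 = 3663 rad/s.
Step 2 — Component impedances:
  Z1: Z = 1/(jωC) = -j/(ω·C) = 0 - j3.109e+04 Ω
  Z2: Z = R = 228 Ω
  Z3: Z = R = 2820 Ω
  Z4: Z = 1/(jωC) = -j/(ω·C) = 0 - j2730 Ω
  Z5: Z = R = 1910 Ω
  Z6: Z = jωL = j·3663·0.05 = 0 + j183.2 Ω
Step 3 — Ladder network (open output): work backward from the far end, alternating series and parallel combinations. Z_in = 216.7 - j3.109e+04 Ω = 3.11e+04∠-89.6° Ω.

Z = 216.7 - j3.109e+04 Ω = 3.11e+04∠-89.6° Ω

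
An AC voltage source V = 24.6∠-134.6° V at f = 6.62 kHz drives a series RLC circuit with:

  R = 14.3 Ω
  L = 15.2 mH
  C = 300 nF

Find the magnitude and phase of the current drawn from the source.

Step 1 — Angular frequency: ω = 2π·f = 2π·6620 = 4.159e+04 rad/s.
Step 2 — Component impedances:
  R: Z = R = 14.3 Ω
  L: Z = jωL = j·4.159e+04·0.0152 = 0 + j632.2 Ω
  C: Z = 1/(jωC) = -j/(ω·C) = 0 - j80.14 Ω
Step 3 — Series combination: Z_total = R + L + C = 14.3 + j552.1 Ω = 552.3∠88.5° Ω.
Step 4 — Source phasor: V = 24.6∠-134.6° V = -17.27 - j17.52 V.
Step 5 — Ohm's law: I = V / Z_total = (-17.27 - j17.52) / (14.3 + j552.1) = -0.03251 + j0.03044 A.
Step 6 — Convert to polar: |I| = 0.04454 A, ∠I = 136.9°.

I = 0.04454∠136.9° A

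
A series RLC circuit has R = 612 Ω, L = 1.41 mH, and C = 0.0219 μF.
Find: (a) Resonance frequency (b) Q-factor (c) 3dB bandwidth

Step 1 — Resonance condition Im(Z)=0 gives ω₀ = 1/√(LC).
Step 2 — ω₀ = 1/√(0.00141·2.19e-08) = 1.8e+05 rad/s.
Step 3 — f₀ = ω₀/(2π) = 2.864e+04 Hz.
Step 4 — Series Q: Q = ω₀L/R = 1.8e+05·0.00141/612 = 0.4146.
Step 5 — 3dB bandwidth: Δω = ω₀/Q = 4.34e+05 rad/s; BW = Δω/(2π) = 6.908e+04 Hz.

(a) f₀ = 2.864e+04 Hz  (b) Q = 0.4146  (c) BW = 6.908e+04 Hz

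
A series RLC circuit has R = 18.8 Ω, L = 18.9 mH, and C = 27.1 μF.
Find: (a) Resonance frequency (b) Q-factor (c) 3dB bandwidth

Step 1 — Resonance condition Im(Z)=0 gives ω₀ = 1/√(LC).
Step 2 — ω₀ = 1/√(0.0189·2.71e-05) = 1397 rad/s.
Step 3 — f₀ = ω₀/(2π) = 222.4 Hz.
Step 4 — Series Q: Q = ω₀L/R = 1397·0.0189/18.8 = 1.405.
Step 5 — 3dB bandwidth: Δω = ω₀/Q = 994.7 rad/s; BW = Δω/(2π) = 158.3 Hz.

(a) f₀ = 222.4 Hz  (b) Q = 1.405  (c) BW = 158.3 Hz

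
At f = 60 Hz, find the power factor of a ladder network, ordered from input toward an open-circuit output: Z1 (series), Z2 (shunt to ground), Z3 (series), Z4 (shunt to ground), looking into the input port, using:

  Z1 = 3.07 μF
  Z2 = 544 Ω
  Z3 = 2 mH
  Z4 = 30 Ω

Step 1 — Angular frequency: ω = 2π·f = 2π·60 = 377 rad/s.
Step 2 — Component impedances:
  Z1: Z = 1/(jωC) = -j/(ω·C) = 0 - j864 Ω
  Z2: Z = R = 544 Ω
  Z3: Z = jωL = j·377·0.002 = 0 + j0.754 Ω
  Z4: Z = R = 30 Ω
Step 3 — Ladder network (open output): work backward from the far end, alternating series and parallel combinations. Z_in = 28.43 - j863.4 Ω = 863.8∠-88.1° Ω.
Step 4 — Power factor: PF = cos(φ) = Re(Z)/|Z| = 28.433/863.82 = 0.03292.
Step 5 — Type: Im(Z) = -863.4 ⇒ leading (phase φ = -88.1°).

PF = 0.03292 (leading, φ = -88.1°)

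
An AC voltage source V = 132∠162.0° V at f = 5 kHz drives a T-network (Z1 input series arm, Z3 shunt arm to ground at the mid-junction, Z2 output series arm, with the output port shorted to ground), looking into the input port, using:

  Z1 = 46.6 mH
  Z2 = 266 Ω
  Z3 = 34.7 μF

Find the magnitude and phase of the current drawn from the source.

Step 1 — Angular frequency: ω = 2π·f = 2π·5000 = 3.142e+04 rad/s.
Step 2 — Component impedances:
  Z1: Z = jωL = j·3.142e+04·0.0466 = 0 + j1464 Ω
  Z2: Z = R = 266 Ω
  Z3: Z = 1/(jωC) = -j/(ω·C) = 0 - j0.9173 Ω
Step 3 — With the output port shorted to ground, the output series arm Z2 runs from the junction to ground; the shunt arm Z3 also runs from the junction to ground. They appear in parallel: Z3 || Z2 = 0.003163 - j0.9173 Ω.
Step 4 — Series with input arm Z1: Z_in = Z1 + (Z3 || Z2) = 0.003163 + j1463 Ω = 1463∠90.0° Ω.
Step 5 — Source phasor: V = 132∠162.0° V = -125.5 + j40.79 V.
Step 6 — Ohm's law: I = V / Z_total = (-125.5 + j40.79) / (0.003163 + j1463) = 0.02788 + j0.08581 A.
Step 7 — Convert to polar: |I| = 0.09022 A, ∠I = 72.0°.

I = 0.09022∠72.0° A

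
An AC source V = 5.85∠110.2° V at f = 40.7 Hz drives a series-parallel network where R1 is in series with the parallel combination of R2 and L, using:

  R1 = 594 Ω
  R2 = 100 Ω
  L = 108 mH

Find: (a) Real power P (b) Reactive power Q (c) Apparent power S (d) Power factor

Step 1 — Angular frequency: ω = 2π·f = 2π·40.7 = 255.7 rad/s.
Step 2 — Component impedances:
  R1: Z = R = 594 Ω
  R2: Z = R = 100 Ω
  L: Z = jωL = j·255.7·0.108 = 0 + j27.62 Ω
Step 3 — Parallel branch: R2 || L = 1/(1/R2 + 1/L) = 7.087 + j25.66 Ω.
Step 4 — Series with R1: Z_total = R1 + (R2 || L) = 601.1 + j25.66 Ω = 601.6∠2.4° Ω.
Step 5 — Source phasor: V = 5.85∠110.2° V = -2.02 + j5.49 V.
Step 6 — Current: I = V / Z = -0.002965 + j0.00926 A = 0.009724∠107.8° A.
Step 7 — Complex power: S = V·I* = 0.05683 + j0.002426 VA.
Step 8 — Real power: P = Re(S) = 0.05683 W.
Step 9 — Reactive power: Q = Im(S) = 0.002426 VAR.
Step 10 — Apparent power: |S| = 0.05688 VA.
Step 11 — Power factor: PF = P/|S| = 0.9991 (lagging).

(a) P = 0.05683 W  (b) Q = 0.002426 VAR  (c) S = 0.05688 VA  (d) PF = 0.9991 (lagging)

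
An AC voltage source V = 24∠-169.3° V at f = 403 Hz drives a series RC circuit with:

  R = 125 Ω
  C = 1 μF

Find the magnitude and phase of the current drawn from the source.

Step 1 — Angular frequency: ω = 2π·f = 2π·403 = 2532 rad/s.
Step 2 — Component impedances:
  R: Z = R = 125 Ω
  C: Z = 1/(jωC) = -j/(ω·C) = 0 - j394.9 Ω
Step 3 — Series combination: Z_total = R + C = 125 - j394.9 Ω = 414.2∠-72.4° Ω.
Step 4 — Source phasor: V = 24∠-169.3° V = -23.58 - j4.456 V.
Step 5 — Ohm's law: I = V / Z_total = (-23.58 - j4.456) / (125 - j394.9) = -0.006924 - j0.05752 A.
Step 6 — Convert to polar: |I| = 0.05794 A, ∠I = -96.9°.

I = 0.05794∠-96.9° A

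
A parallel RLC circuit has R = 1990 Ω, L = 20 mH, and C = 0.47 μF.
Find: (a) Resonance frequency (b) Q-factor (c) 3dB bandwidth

Step 1 — Resonance: ω₀ = 1/√(LC) = 1/√(0.02·4.7e-07) = 1.031e+04 rad/s.
Step 2 — f₀ = ω₀/(2π) = 1642 Hz.
Step 3 — Parallel Q: Q = R/(ω₀L) = 1990/(1.031e+04·0.02) = 9.647.
Step 4 — Bandwidth: Δω = ω₀/Q = 1069 rad/s; BW = Δω/(2π) = 170.2 Hz.

(a) f₀ = 1642 Hz  (b) Q = 9.647  (c) BW = 170.2 Hz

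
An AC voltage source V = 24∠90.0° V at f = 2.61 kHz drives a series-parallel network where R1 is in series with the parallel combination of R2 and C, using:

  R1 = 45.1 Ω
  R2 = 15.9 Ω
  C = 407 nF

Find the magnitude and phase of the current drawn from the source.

Step 1 — Angular frequency: ω = 2π·f = 2π·2610 = 1.64e+04 rad/s.
Step 2 — Component impedances:
  R1: Z = R = 45.1 Ω
  R2: Z = R = 15.9 Ω
  C: Z = 1/(jωC) = -j/(ω·C) = 0 - j149.8 Ω
Step 3 — Parallel branch: R2 || C = 1/(1/R2 + 1/C) = 15.72 - j1.669 Ω.
Step 4 — Series with R1: Z_total = R1 + (R2 || C) = 60.82 - j1.669 Ω = 60.85∠-1.6° Ω.
Step 5 — Source phasor: V = 24∠90.0° V = 0 + j24 V.
Step 6 — Ohm's law: I = V / Z_total = (0 + j24) / (60.82 - j1.669) = -0.01082 + j0.3943 A.
Step 7 — Convert to polar: |I| = 0.3944 A, ∠I = 91.6°.

I = 0.3944∠91.6° A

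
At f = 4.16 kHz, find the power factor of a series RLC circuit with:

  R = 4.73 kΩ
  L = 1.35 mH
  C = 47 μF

Step 1 — Angular frequency: ω = 2π·f = 2π·4160 = 2.614e+04 rad/s.
Step 2 — Component impedances:
  R: Z = R = 4730 Ω
  L: Z = jωL = j·2.614e+04·0.00135 = 0 + j35.29 Ω
  C: Z = 1/(jωC) = -j/(ω·C) = 0 - j0.814 Ω
Step 3 — Series combination: Z_total = R + L + C = 4730 + j34.47 Ω = 4730∠0.4° Ω.
Step 4 — Power factor: PF = cos(φ) = Re(Z)/|Z| = 4730/4730 = 1.
Step 5 — Type: Im(Z) = 34.47 ⇒ lagging (phase φ = 0.4°).

PF = 1 (lagging, φ = 0.4°)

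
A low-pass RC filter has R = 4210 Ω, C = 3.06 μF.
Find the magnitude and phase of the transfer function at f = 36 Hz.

Step 1 — Angular frequency: ω = 2π·36 = 226.2 rad/s.
Step 2 — Transfer function: H(jω) = 1/(1 + jωRC).
Step 3 — Denominator: 1 + jωRC = 1 + j·226.2·4210·3.06e-06 = 1 + j2.914.
Step 4 — H = 0.1054 - j0.307.
Step 5 — Magnitude: |H| = 0.3246 (-9.8 dB); phase: φ = -71.1°.

|H| = 0.3246 (-9.8 dB), φ = -71.1°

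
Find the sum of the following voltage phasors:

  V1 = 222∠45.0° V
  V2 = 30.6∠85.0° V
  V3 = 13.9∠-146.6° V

Step 1 — Convert each phasor to rectangular form:
  V1 = 222·(cos(45.0°) + j·sin(45.0°)) = 157 + j157 V
  V2 = 30.6·(cos(85.0°) + j·sin(85.0°)) = 2.667 + j30.48 V
  V3 = 13.9·(cos(-146.6°) + j·sin(-146.6°)) = -11.6 - j7.652 V
Step 2 — Sum components: V_total = 148 + j179.8 V.
Step 3 — Convert to polar: |V_total| = 232.9 V, ∠V_total = 50.5°.

V_total = 232.9∠50.5° V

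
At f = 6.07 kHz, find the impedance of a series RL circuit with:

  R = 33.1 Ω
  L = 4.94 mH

Step 1 — Angular frequency: ω = 2π·f = 2π·6070 = 3.814e+04 rad/s.
Step 2 — Component impedances:
  R: Z = R = 33.1 Ω
  L: Z = jωL = j·3.814e+04·0.00494 = 0 + j188.4 Ω
Step 3 — Series combination: Z_total = R + L = 33.1 + j188.4 Ω = 191.3∠80.0° Ω.

Z = 33.1 + j188.4 Ω = 191.3∠80.0° Ω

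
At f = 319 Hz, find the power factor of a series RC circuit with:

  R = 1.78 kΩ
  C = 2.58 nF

Step 1 — Angular frequency: ω = 2π·f = 2π·319 = 2004 rad/s.
Step 2 — Component impedances:
  R: Z = R = 1780 Ω
  C: Z = 1/(jωC) = -j/(ω·C) = 0 - j1.934e+05 Ω
Step 3 — Series combination: Z_total = R + C = 1780 - j1.934e+05 Ω = 1.934e+05∠-89.5° Ω.
Step 4 — Power factor: PF = cos(φ) = Re(Z)/|Z| = 1780/1.934e+05 = 0.009204.
Step 5 — Type: Im(Z) = -1.934e+05 ⇒ leading (phase φ = -89.5°).

PF = 0.009204 (leading, φ = -89.5°)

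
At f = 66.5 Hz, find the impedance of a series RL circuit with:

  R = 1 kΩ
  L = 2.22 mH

Step 1 — Angular frequency: ω = 2π·f = 2π·66.5 = 417.8 rad/s.
Step 2 — Component impedances:
  R: Z = R = 1000 Ω
  L: Z = jωL = j·417.8·0.00222 = 0 + j0.9276 Ω
Step 3 — Series combination: Z_total = R + L = 1000 + j0.9276 Ω = 1000∠0.1° Ω.

Z = 1000 + j0.9276 Ω = 1000∠0.1° Ω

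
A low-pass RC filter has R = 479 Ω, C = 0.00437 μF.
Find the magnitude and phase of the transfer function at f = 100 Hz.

Step 1 — Angular frequency: ω = 2π·100 = 628.3 rad/s.
Step 2 — Transfer function: H(jω) = 1/(1 + jωRC).
Step 3 — Denominator: 1 + jωRC = 1 + j·628.3·479·4.37e-09 = 1 + j0.001315.
Step 4 — H = 1 - j0.001315.
Step 5 — Magnitude: |H| = 1 (-0.0 dB); phase: φ = -0.1°.

|H| = 1 (-0.0 dB), φ = -0.1°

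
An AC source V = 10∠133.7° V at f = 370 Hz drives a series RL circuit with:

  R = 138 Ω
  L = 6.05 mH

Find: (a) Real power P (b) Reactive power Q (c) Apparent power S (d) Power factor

Step 1 — Angular frequency: ω = 2π·f = 2π·370 = 2325 rad/s.
Step 2 — Component impedances:
  R: Z = R = 138 Ω
  L: Z = jωL = j·2325·0.00605 = 0 + j14.06 Ω
Step 3 — Series combination: Z_total = R + L = 138 + j14.06 Ω = 138.7∠5.8° Ω.
Step 4 — Source phasor: V = 10∠133.7° V = -6.909 + j7.23 V.
Step 5 — Current: I = V / Z = -0.04426 + j0.0569 A = 0.07209∠127.9° A.
Step 6 — Complex power: S = V·I* = 0.7172 + j0.0731 VA.
Step 7 — Real power: P = Re(S) = 0.7172 W.
Step 8 — Reactive power: Q = Im(S) = 0.0731 VAR.
Step 9 — Apparent power: |S| = 0.7209 VA.
Step 10 — Power factor: PF = P/|S| = 0.9948 (lagging).

(a) P = 0.7172 W  (b) Q = 0.0731 VAR  (c) S = 0.7209 VA  (d) PF = 0.9948 (lagging)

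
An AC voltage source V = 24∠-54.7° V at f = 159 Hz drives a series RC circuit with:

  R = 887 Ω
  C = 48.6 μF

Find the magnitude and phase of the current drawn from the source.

Step 1 — Angular frequency: ω = 2π·f = 2π·159 = 999 rad/s.
Step 2 — Component impedances:
  R: Z = R = 887 Ω
  C: Z = 1/(jωC) = -j/(ω·C) = 0 - j20.6 Ω
Step 3 — Series combination: Z_total = R + C = 887 - j20.6 Ω = 887.2∠-1.3° Ω.
Step 4 — Source phasor: V = 24∠-54.7° V = 13.87 - j19.59 V.
Step 5 — Ohm's law: I = V / Z_total = (13.87 - j19.59) / (887 - j20.6) = 0.01614 - j0.02171 A.
Step 6 — Convert to polar: |I| = 0.02705 A, ∠I = -53.4°.

I = 0.02705∠-53.4° A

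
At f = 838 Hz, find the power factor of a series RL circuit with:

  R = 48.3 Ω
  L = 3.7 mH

Step 1 — Angular frequency: ω = 2π·f = 2π·838 = 5265 rad/s.
Step 2 — Component impedances:
  R: Z = R = 48.3 Ω
  L: Z = jωL = j·5265·0.0037 = 0 + j19.48 Ω
Step 3 — Series combination: Z_total = R + L = 48.3 + j19.48 Ω = 52.08∠22.0° Ω.
Step 4 — Power factor: PF = cos(φ) = Re(Z)/|Z| = 48.3/52.08 = 0.9274.
Step 5 — Type: Im(Z) = 19.48 ⇒ lagging (phase φ = 22.0°).

PF = 0.9274 (lagging, φ = 22.0°)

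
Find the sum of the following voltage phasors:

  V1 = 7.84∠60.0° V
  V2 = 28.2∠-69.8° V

Step 1 — Convert each phasor to rectangular form:
  V1 = 7.84·(cos(60.0°) + j·sin(60.0°)) = 3.92 + j6.79 V
  V2 = 28.2·(cos(-69.8°) + j·sin(-69.8°)) = 9.737 - j26.47 V
Step 2 — Sum components: V_total = 13.66 - j19.68 V.
Step 3 — Convert to polar: |V_total| = 23.95 V, ∠V_total = -55.2°.

V_total = 23.95∠-55.2° V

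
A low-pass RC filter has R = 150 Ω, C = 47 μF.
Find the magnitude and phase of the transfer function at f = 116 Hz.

Step 1 — Angular frequency: ω = 2π·116 = 728.8 rad/s.
Step 2 — Transfer function: H(jω) = 1/(1 + jωRC).
Step 3 — Denominator: 1 + jωRC = 1 + j·728.8·150·4.7e-05 = 1 + j5.138.
Step 4 — H = 0.03649 - j0.1875.
Step 5 — Magnitude: |H| = 0.191 (-14.4 dB); phase: φ = -79.0°.

|H| = 0.191 (-14.4 dB), φ = -79.0°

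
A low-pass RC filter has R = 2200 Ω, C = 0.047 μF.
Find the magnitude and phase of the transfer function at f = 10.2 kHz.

Step 1 — Angular frequency: ω = 2π·1.02e+04 = 6.409e+04 rad/s.
Step 2 — Transfer function: H(jω) = 1/(1 + jωRC).
Step 3 — Denominator: 1 + jωRC = 1 + j·6.409e+04·2200·4.7e-08 = 1 + j6.627.
Step 4 — H = 0.02226 - j0.1475.
Step 5 — Magnitude: |H| = 0.1492 (-16.5 dB); phase: φ = -81.4°.

|H| = 0.1492 (-16.5 dB), φ = -81.4°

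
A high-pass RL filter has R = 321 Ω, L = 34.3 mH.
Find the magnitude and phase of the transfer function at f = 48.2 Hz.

Step 1 — Angular frequency: ω = 2π·48.2 = 302.8 rad/s.
Step 2 — Transfer function: H(jω) = jωL/(R + jωL).
Step 3 — Numerator jωL = j·10.39; denominator R + jωL = 321 + j10.39.
Step 4 — H = 0.001046 + j0.03233.
Step 5 — Magnitude: |H| = 0.03234 (-29.8 dB); phase: φ = 88.1°.

|H| = 0.03234 (-29.8 dB), φ = 88.1°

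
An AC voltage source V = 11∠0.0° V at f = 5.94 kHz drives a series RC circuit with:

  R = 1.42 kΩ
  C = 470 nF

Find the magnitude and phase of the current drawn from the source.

Step 1 — Angular frequency: ω = 2π·f = 2π·5940 = 3.732e+04 rad/s.
Step 2 — Component impedances:
  R: Z = R = 1420 Ω
  C: Z = 1/(jωC) = -j/(ω·C) = 0 - j57.01 Ω
Step 3 — Series combination: Z_total = R + C = 1420 - j57.01 Ω = 1421∠-2.3° Ω.
Step 4 — Source phasor: V = 11∠0.0° V = 11 V.
Step 5 — Ohm's law: I = V / Z_total = (11) / (1420 - j57.01) = 0.007734 + j0.0003105 A.
Step 6 — Convert to polar: |I| = 0.00774 A, ∠I = 2.3°.

I = 0.00774∠2.3° A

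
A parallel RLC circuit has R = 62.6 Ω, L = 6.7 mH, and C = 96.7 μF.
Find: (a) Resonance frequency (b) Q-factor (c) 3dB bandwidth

Step 1 — Resonance: ω₀ = 1/√(LC) = 1/√(0.0067·9.67e-05) = 1242 rad/s.
Step 2 — f₀ = ω₀/(2π) = 197.7 Hz.
Step 3 — Parallel Q: Q = R/(ω₀L) = 62.6/(1242·0.0067) = 7.521.
Step 4 — Bandwidth: Δω = ω₀/Q = 165.2 rad/s; BW = Δω/(2π) = 26.29 Hz.

(a) f₀ = 197.7 Hz  (b) Q = 7.521  (c) BW = 26.29 Hz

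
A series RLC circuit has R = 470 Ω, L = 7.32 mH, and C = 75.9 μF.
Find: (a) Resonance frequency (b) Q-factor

Step 1 — Resonance condition Im(Z)=0 gives ω₀ = 1/√(LC).
Step 2 — ω₀ = 1/√(0.00732·7.59e-05) = 1342 rad/s.
Step 3 — f₀ = ω₀/(2π) = 213.5 Hz.
Step 4 — Series Q: Q = ω₀L/R = 1342·0.00732/470 = 0.02089.

(a) f₀ = 213.5 Hz  (b) Q = 0.02089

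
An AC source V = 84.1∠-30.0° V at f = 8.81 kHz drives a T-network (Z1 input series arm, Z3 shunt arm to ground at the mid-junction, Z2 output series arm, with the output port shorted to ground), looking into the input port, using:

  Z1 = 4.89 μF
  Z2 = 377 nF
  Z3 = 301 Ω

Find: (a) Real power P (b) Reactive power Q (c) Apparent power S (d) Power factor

Step 1 — Angular frequency: ω = 2π·f = 2π·8810 = 5.535e+04 rad/s.
Step 2 — Component impedances:
  Z1: Z = 1/(jωC) = -j/(ω·C) = 0 - j3.694 Ω
  Z2: Z = 1/(jωC) = -j/(ω·C) = 0 - j47.92 Ω
  Z3: Z = R = 301 Ω
Step 3 — With the output port shorted to ground, the output series arm Z2 runs from the junction to ground; the shunt arm Z3 also runs from the junction to ground. They appear in parallel: Z3 || Z2 = 7.44 - j46.73 Ω.
Step 4 — Series with input arm Z1: Z_in = Z1 + (Z3 || Z2) = 7.44 - j50.43 Ω = 50.97∠-81.6° Ω.
Step 5 — Source phasor: V = 84.1∠-30.0° V = 72.83 - j42.05 V.
Step 6 — Current: I = V / Z = 1.025 + j1.293 A = 1.65∠51.6° A.
Step 7 — Complex power: S = V·I* = 20.25 - j137.3 VA.
Step 8 — Real power: P = Re(S) = 20.25 W.
Step 9 — Reactive power: Q = Im(S) = -137.3 VAR.
Step 10 — Apparent power: |S| = 138.8 VA.
Step 11 — Power factor: PF = P/|S| = 0.146 (leading).

(a) P = 20.25 W  (b) Q = -137.3 VAR  (c) S = 138.8 VA  (d) PF = 0.146 (leading)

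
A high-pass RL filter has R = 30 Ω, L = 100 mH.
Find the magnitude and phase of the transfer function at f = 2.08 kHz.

Step 1 — Angular frequency: ω = 2π·2080 = 1.307e+04 rad/s.
Step 2 — Transfer function: H(jω) = jωL/(R + jωL).
Step 3 — Numerator jωL = j·1307; denominator R + jωL = 30 + j1307.
Step 4 — H = 0.9995 + j0.02294.
Step 5 — Magnitude: |H| = 0.9997 (-0.0 dB); phase: φ = 1.3°.

|H| = 0.9997 (-0.0 dB), φ = 1.3°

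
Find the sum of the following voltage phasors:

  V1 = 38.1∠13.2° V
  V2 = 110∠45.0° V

Step 1 — Convert each phasor to rectangular form:
  V1 = 38.1·(cos(13.2°) + j·sin(13.2°)) = 37.09 + j8.7 V
  V2 = 110·(cos(45.0°) + j·sin(45.0°)) = 77.78 + j77.78 V
Step 2 — Sum components: V_total = 114.9 + j86.48 V.
Step 3 — Convert to polar: |V_total| = 143.8 V, ∠V_total = 37.0°.

V_total = 143.8∠37.0° V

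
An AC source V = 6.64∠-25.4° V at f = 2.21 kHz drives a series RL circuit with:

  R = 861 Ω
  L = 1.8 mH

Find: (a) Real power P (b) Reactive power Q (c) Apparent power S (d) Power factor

Step 1 — Angular frequency: ω = 2π·f = 2π·2210 = 1.389e+04 rad/s.
Step 2 — Component impedances:
  R: Z = R = 861 Ω
  L: Z = jωL = j·1.389e+04·0.0018 = 0 + j24.99 Ω
Step 3 — Series combination: Z_total = R + L = 861 + j24.99 Ω = 861.4∠1.7° Ω.
Step 4 — Source phasor: V = 6.64∠-25.4° V = 5.998 - j2.848 V.
Step 5 — Current: I = V / Z = 0.006865 - j0.003507 A = 0.007709∠-27.1° A.
Step 6 — Complex power: S = V·I* = 0.05116 + j0.001485 VA.
Step 7 — Real power: P = Re(S) = 0.05116 W.
Step 8 — Reactive power: Q = Im(S) = 0.001485 VAR.
Step 9 — Apparent power: |S| = 0.05119 VA.
Step 10 — Power factor: PF = P/|S| = 0.9996 (lagging).

(a) P = 0.05116 W  (b) Q = 0.001485 VAR  (c) S = 0.05119 VA  (d) PF = 0.9996 (lagging)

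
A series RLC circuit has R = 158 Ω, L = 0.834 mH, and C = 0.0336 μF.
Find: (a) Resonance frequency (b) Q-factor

Step 1 — Resonance condition Im(Z)=0 gives ω₀ = 1/√(LC).
Step 2 — ω₀ = 1/√(0.000834·3.36e-08) = 1.889e+05 rad/s.
Step 3 — f₀ = ω₀/(2π) = 3.007e+04 Hz.
Step 4 — Series Q: Q = ω₀L/R = 1.889e+05·0.000834/158 = 0.9971.

(a) f₀ = 3.007e+04 Hz  (b) Q = 0.9971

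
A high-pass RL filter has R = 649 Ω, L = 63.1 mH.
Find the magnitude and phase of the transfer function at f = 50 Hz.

Step 1 — Angular frequency: ω = 2π·50 = 314.2 rad/s.
Step 2 — Transfer function: H(jω) = jωL/(R + jωL).
Step 3 — Numerator jωL = j·19.82; denominator R + jωL = 649 + j19.82.
Step 4 — H = 0.0009321 + j0.03052.
Step 5 — Magnitude: |H| = 0.03053 (-30.3 dB); phase: φ = 88.3°.

|H| = 0.03053 (-30.3 dB), φ = 88.3°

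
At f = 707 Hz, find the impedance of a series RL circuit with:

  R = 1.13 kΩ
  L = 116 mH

Step 1 — Angular frequency: ω = 2π·f = 2π·707 = 4442 rad/s.
Step 2 — Component impedances:
  R: Z = R = 1130 Ω
  L: Z = jωL = j·4442·0.116 = 0 + j515.3 Ω
Step 3 — Series combination: Z_total = R + L = 1130 + j515.3 Ω = 1242∠24.5° Ω.

Z = 1130 + j515.3 Ω = 1242∠24.5° Ω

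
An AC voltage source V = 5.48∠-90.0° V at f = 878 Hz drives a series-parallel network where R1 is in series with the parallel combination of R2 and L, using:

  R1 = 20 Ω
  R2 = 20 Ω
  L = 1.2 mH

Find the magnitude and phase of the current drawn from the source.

Step 1 — Angular frequency: ω = 2π·f = 2π·878 = 5517 rad/s.
Step 2 — Component impedances:
  R1: Z = R = 20 Ω
  R2: Z = R = 20 Ω
  L: Z = jωL = j·5517·0.0012 = 0 + j6.62 Ω
Step 3 — Parallel branch: R2 || L = 1/(1/R2 + 1/L) = 1.975 + j5.966 Ω.
Step 4 — Series with R1: Z_total = R1 + (R2 || L) = 21.97 + j5.966 Ω = 22.77∠15.2° Ω.
Step 5 — Source phasor: V = 5.48∠-90.0° V = 0 - j5.48 V.
Step 6 — Ohm's law: I = V / Z_total = (0 - j5.48) / (21.97 + j5.966) = -0.06306 - j0.2323 A.
Step 7 — Convert to polar: |I| = 0.2407 A, ∠I = -105.2°.

I = 0.2407∠-105.2° A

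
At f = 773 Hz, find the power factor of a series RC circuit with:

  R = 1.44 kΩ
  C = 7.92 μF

Step 1 — Angular frequency: ω = 2π·f = 2π·773 = 4857 rad/s.
Step 2 — Component impedances:
  R: Z = R = 1440 Ω
  C: Z = 1/(jωC) = -j/(ω·C) = 0 - j26 Ω
Step 3 — Series combination: Z_total = R + C = 1440 - j26 Ω = 1440∠-1.0° Ω.
Step 4 — Power factor: PF = cos(φ) = Re(Z)/|Z| = 1440/1440.23 = 0.9998.
Step 5 — Type: Im(Z) = -26 ⇒ leading (phase φ = -1.0°).

PF = 0.9998 (leading, φ = -1.0°)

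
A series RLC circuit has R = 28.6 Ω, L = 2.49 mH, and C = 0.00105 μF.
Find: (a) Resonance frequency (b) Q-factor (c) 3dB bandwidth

Step 1 — Resonance: ω₀ = 1/√(LC) = 1/√(0.00249·1.05e-09) = 6.185e+05 rad/s.
Step 2 — f₀ = ω₀/(2π) = 9.843e+04 Hz.
Step 3 — Series Q: Q = ω₀L/R = 6.185e+05·0.00249/28.6 = 53.84.
Step 4 — Bandwidth: Δω = ω₀/Q = 1.149e+04 rad/s; BW = Δω/(2π) = 1828 Hz.

(a) f₀ = 9.843e+04 Hz  (b) Q = 53.84  (c) BW = 1828 Hz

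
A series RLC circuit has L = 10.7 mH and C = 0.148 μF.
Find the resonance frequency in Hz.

Step 1 — Resonance condition Im(Z)=0 gives ω₀ = 1/√(LC).
Step 2 — ω₀ = 1/√(0.0107·1.48e-07) = 2.513e+04 rad/s.
Step 3 — f₀ = ω₀/(2π) = 3999 Hz.

f₀ = 3999 Hz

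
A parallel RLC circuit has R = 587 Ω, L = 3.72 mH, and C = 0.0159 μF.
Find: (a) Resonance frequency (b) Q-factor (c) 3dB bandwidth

Step 1 — Resonance: ω₀ = 1/√(LC) = 1/√(0.00372·1.59e-08) = 1.3e+05 rad/s.
Step 2 — f₀ = ω₀/(2π) = 2.069e+04 Hz.
Step 3 — Parallel Q: Q = R/(ω₀L) = 587/(1.3e+05·0.00372) = 1.214.
Step 4 — Bandwidth: Δω = ω₀/Q = 1.071e+05 rad/s; BW = Δω/(2π) = 1.705e+04 Hz.

(a) f₀ = 2.069e+04 Hz  (b) Q = 1.214  (c) BW = 1.705e+04 Hz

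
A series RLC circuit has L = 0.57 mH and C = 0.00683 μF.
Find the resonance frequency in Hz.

Step 1 — Resonance condition Im(Z)=0 gives ω₀ = 1/√(LC).
Step 2 — ω₀ = 1/√(0.00057·6.83e-09) = 5.068e+05 rad/s.
Step 3 — f₀ = ω₀/(2π) = 8.066e+04 Hz.

f₀ = 8.066e+04 Hz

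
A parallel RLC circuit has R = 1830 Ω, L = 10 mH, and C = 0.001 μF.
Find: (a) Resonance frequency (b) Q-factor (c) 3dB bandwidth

Step 1 — Resonance: ω₀ = 1/√(LC) = 1/√(0.01·1e-09) = 3.162e+05 rad/s.
Step 2 — f₀ = ω₀/(2π) = 5.033e+04 Hz.
Step 3 — Parallel Q: Q = R/(ω₀L) = 1830/(3.162e+05·0.01) = 0.5787.
Step 4 — Bandwidth: Δω = ω₀/Q = 5.464e+05 rad/s; BW = Δω/(2π) = 8.697e+04 Hz.

(a) f₀ = 5.033e+04 Hz  (b) Q = 0.5787  (c) BW = 8.697e+04 Hz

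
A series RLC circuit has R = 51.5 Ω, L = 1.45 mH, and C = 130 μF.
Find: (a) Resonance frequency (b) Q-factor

Step 1 — Resonance condition Im(Z)=0 gives ω₀ = 1/√(LC).
Step 2 — ω₀ = 1/√(0.00145·0.00013) = 2303 rad/s.
Step 3 — f₀ = ω₀/(2π) = 366.6 Hz.
Step 4 — Series Q: Q = ω₀L/R = 2303·0.00145/51.5 = 0.06485.

(a) f₀ = 366.6 Hz  (b) Q = 0.06485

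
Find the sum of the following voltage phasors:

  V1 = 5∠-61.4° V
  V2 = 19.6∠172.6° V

Step 1 — Convert each phasor to rectangular form:
  V1 = 5·(cos(-61.4°) + j·sin(-61.4°)) = 2.393 - j4.39 V
  V2 = 19.6·(cos(172.6°) + j·sin(172.6°)) = -19.44 + j2.524 V
Step 2 — Sum components: V_total = -17.04 - j1.866 V.
Step 3 — Convert to polar: |V_total| = 17.15 V, ∠V_total = -173.8°.

V_total = 17.15∠-173.8° V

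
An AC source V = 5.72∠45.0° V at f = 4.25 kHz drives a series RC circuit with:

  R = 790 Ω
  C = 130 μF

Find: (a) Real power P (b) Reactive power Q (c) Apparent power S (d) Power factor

Step 1 — Angular frequency: ω = 2π·f = 2π·4250 = 2.67e+04 rad/s.
Step 2 — Component impedances:
  R: Z = R = 790 Ω
  C: Z = 1/(jωC) = -j/(ω·C) = 0 - j0.2881 Ω
Step 3 — Series combination: Z_total = R + C = 790 - j0.2881 Ω = 790∠-0.0° Ω.
Step 4 — Source phasor: V = 5.72∠45.0° V = 4.045 + j4.045 V.
Step 5 — Current: I = V / Z = 0.005118 + j0.005122 A = 0.007241∠45.0° A.
Step 6 — Complex power: S = V·I* = 0.04142 - j1.51e-05 VA.
Step 7 — Real power: P = Re(S) = 0.04142 W.
Step 8 — Reactive power: Q = Im(S) = -1.51e-05 VAR.
Step 9 — Apparent power: |S| = 0.04142 VA.
Step 10 — Power factor: PF = P/|S| = 1 (leading).

(a) P = 0.04142 W  (b) Q = -1.51e-05 VAR  (c) S = 0.04142 VA  (d) PF = 1 (leading)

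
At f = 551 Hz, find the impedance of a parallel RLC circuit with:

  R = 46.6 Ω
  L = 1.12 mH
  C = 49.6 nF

Step 1 — Angular frequency: ω = 2π·f = 2π·551 = 3462 rad/s.
Step 2 — Component impedances:
  R: Z = R = 46.6 Ω
  L: Z = jωL = j·3462·0.00112 = 0 + j3.877 Ω
  C: Z = 1/(jωC) = -j/(ω·C) = 0 - j5824 Ω
Step 3 — Parallel combination: 1/Z_total = 1/R + 1/L + 1/C; Z_total = 0.3208 + j3.853 Ω = 3.867∠85.2° Ω.

Z = 0.3208 + j3.853 Ω = 3.867∠85.2° Ω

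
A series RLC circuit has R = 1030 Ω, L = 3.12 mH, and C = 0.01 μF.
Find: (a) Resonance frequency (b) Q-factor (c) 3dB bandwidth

Step 1 — Resonance condition Im(Z)=0 gives ω₀ = 1/√(LC).
Step 2 — ω₀ = 1/√(0.00312·1e-08) = 1.79e+05 rad/s.
Step 3 — f₀ = ω₀/(2π) = 2.849e+04 Hz.
Step 4 — Series Q: Q = ω₀L/R = 1.79e+05·0.00312/1030 = 0.5423.
Step 5 — 3dB bandwidth: Δω = ω₀/Q = 3.301e+05 rad/s; BW = Δω/(2π) = 5.254e+04 Hz.

(a) f₀ = 2.849e+04 Hz  (b) Q = 0.5423  (c) BW = 5.254e+04 Hz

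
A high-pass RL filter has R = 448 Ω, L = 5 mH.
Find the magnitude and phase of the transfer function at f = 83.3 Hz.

Step 1 — Angular frequency: ω = 2π·83.3 = 523.4 rad/s.
Step 2 — Transfer function: H(jω) = jωL/(R + jωL).
Step 3 — Numerator jωL = j·2.617; denominator R + jωL = 448 + j2.617.
Step 4 — H = 3.412e-05 + j0.005841.
Step 5 — Magnitude: |H| = 0.005841 (-44.7 dB); phase: φ = 89.7°.

|H| = 0.005841 (-44.7 dB), φ = 89.7°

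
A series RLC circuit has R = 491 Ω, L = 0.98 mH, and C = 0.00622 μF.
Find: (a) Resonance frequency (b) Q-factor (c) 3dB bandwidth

Step 1 — Resonance condition Im(Z)=0 gives ω₀ = 1/√(LC).
Step 2 — ω₀ = 1/√(0.00098·6.22e-09) = 4.05e+05 rad/s.
Step 3 — f₀ = ω₀/(2π) = 6.446e+04 Hz.
Step 4 — Series Q: Q = ω₀L/R = 4.05e+05·0.00098/491 = 0.8084.
Step 5 — 3dB bandwidth: Δω = ω₀/Q = 5.01e+05 rad/s; BW = Δω/(2π) = 7.974e+04 Hz.

(a) f₀ = 6.446e+04 Hz  (b) Q = 0.8084  (c) BW = 7.974e+04 Hz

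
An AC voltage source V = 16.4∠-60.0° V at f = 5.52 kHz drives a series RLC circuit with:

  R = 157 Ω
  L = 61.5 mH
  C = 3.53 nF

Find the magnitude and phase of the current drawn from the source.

Step 1 — Angular frequency: ω = 2π·f = 2π·5520 = 3.468e+04 rad/s.
Step 2 — Component impedances:
  R: Z = R = 157 Ω
  L: Z = jωL = j·3.468e+04·0.0615 = 0 + j2133 Ω
  C: Z = 1/(jωC) = -j/(ω·C) = 0 - j8168 Ω
Step 3 — Series combination: Z_total = R + L + C = 157 - j6035 Ω = 6037∠-88.5° Ω.
Step 4 — Source phasor: V = 16.4∠-60.0° V = 8.2 - j14.2 V.
Step 5 — Ohm's law: I = V / Z_total = (8.2 - j14.2) / (157 - j6035) = 0.002387 + j0.001297 A.
Step 6 — Convert to polar: |I| = 0.002717 A, ∠I = 28.5°.

I = 0.002717∠28.5° A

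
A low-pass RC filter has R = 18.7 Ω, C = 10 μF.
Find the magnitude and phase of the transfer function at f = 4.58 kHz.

Step 1 — Angular frequency: ω = 2π·4580 = 2.878e+04 rad/s.
Step 2 — Transfer function: H(jω) = 1/(1 + jωRC).
Step 3 — Denominator: 1 + jωRC = 1 + j·2.878e+04·18.7·1e-05 = 1 + j5.381.
Step 4 — H = 0.03338 - j0.1796.
Step 5 — Magnitude: |H| = 0.1827 (-14.8 dB); phase: φ = -79.5°.

|H| = 0.1827 (-14.8 dB), φ = -79.5°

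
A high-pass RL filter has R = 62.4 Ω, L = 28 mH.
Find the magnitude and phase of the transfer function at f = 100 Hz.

Step 1 — Angular frequency: ω = 2π·100 = 628.3 rad/s.
Step 2 — Transfer function: H(jω) = jωL/(R + jωL).
Step 3 — Numerator jωL = j·17.59; denominator R + jωL = 62.4 + j17.59.
Step 4 — H = 0.07364 + j0.2612.
Step 5 — Magnitude: |H| = 0.2714 (-11.3 dB); phase: φ = 74.3°.

|H| = 0.2714 (-11.3 dB), φ = 74.3°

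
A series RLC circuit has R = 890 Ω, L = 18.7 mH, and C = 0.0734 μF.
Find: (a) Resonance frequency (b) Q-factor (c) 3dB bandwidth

Step 1 — Resonance condition Im(Z)=0 gives ω₀ = 1/√(LC).
Step 2 — ω₀ = 1/√(0.0187·7.34e-08) = 2.699e+04 rad/s.
Step 3 — f₀ = ω₀/(2π) = 4296 Hz.
Step 4 — Series Q: Q = ω₀L/R = 2.699e+04·0.0187/890 = 0.5671.
Step 5 — 3dB bandwidth: Δω = ω₀/Q = 4.759e+04 rad/s; BW = Δω/(2π) = 7575 Hz.

(a) f₀ = 4296 Hz  (b) Q = 0.5671  (c) BW = 7575 Hz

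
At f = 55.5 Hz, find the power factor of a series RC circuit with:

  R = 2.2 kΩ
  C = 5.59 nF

Step 1 — Angular frequency: ω = 2π·f = 2π·55.5 = 348.7 rad/s.
Step 2 — Component impedances:
  R: Z = R = 2200 Ω
  C: Z = 1/(jωC) = -j/(ω·C) = 0 - j5.13e+05 Ω
Step 3 — Series combination: Z_total = R + C = 2200 - j5.13e+05 Ω = 5.13e+05∠-89.8° Ω.
Step 4 — Power factor: PF = cos(φ) = Re(Z)/|Z| = 2200/5.13e+05 = 0.004288.
Step 5 — Type: Im(Z) = -5.13e+05 ⇒ leading (phase φ = -89.8°).

PF = 0.004288 (leading, φ = -89.8°)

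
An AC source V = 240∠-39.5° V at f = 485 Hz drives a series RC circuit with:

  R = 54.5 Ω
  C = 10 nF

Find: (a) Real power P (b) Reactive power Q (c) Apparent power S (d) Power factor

Step 1 — Angular frequency: ω = 2π·f = 2π·485 = 3047 rad/s.
Step 2 — Component impedances:
  R: Z = R = 54.5 Ω
  C: Z = 1/(jωC) = -j/(ω·C) = 0 - j3.282e+04 Ω
Step 3 — Series combination: Z_total = R + C = 54.5 - j3.282e+04 Ω = 3.282e+04∠-89.9° Ω.
Step 4 — Source phasor: V = 240∠-39.5° V = 185.2 - j152.7 V.
Step 5 — Current: I = V / Z = 0.004661 + j0.005636 A = 0.007314∠50.4° A.
Step 6 — Complex power: S = V·I* = 0.002915 - j1.755 VA.
Step 7 — Real power: P = Re(S) = 0.002915 W.
Step 8 — Reactive power: Q = Im(S) = -1.755 VAR.
Step 9 — Apparent power: |S| = 1.755 VA.
Step 10 — Power factor: PF = P/|S| = 0.001661 (leading).

(a) P = 0.002915 W  (b) Q = -1.755 VAR  (c) S = 1.755 VA  (d) PF = 0.001661 (leading)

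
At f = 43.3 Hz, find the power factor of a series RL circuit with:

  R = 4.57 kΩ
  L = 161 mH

Step 1 — Angular frequency: ω = 2π·f = 2π·43.3 = 272.1 rad/s.
Step 2 — Component impedances:
  R: Z = R = 4570 Ω
  L: Z = jωL = j·272.1·0.161 = 0 + j43.8 Ω
Step 3 — Series combination: Z_total = R + L = 4570 + j43.8 Ω = 4570∠0.5° Ω.
Step 4 — Power factor: PF = cos(φ) = Re(Z)/|Z| = 4570/4570 = 1.
Step 5 — Type: Im(Z) = 43.8 ⇒ lagging (phase φ = 0.5°).

PF = 1 (lagging, φ = 0.5°)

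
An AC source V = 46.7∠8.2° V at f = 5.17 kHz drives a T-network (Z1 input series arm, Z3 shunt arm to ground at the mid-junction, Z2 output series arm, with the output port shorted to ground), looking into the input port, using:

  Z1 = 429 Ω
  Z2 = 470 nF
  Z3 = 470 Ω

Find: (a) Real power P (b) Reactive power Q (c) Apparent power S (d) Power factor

Step 1 — Angular frequency: ω = 2π·f = 2π·5170 = 3.248e+04 rad/s.
Step 2 — Component impedances:
  Z1: Z = R = 429 Ω
  Z2: Z = 1/(jωC) = -j/(ω·C) = 0 - j65.5 Ω
  Z3: Z = R = 470 Ω
Step 3 — With the output port shorted to ground, the output series arm Z2 runs from the junction to ground; the shunt arm Z3 also runs from the junction to ground. They appear in parallel: Z3 || Z2 = 8.954 - j64.25 Ω.
Step 4 — Series with input arm Z1: Z_in = Z1 + (Z3 || Z2) = 438 - j64.25 Ω = 442.6∠-8.3° Ω.
Step 5 — Source phasor: V = 46.7∠8.2° V = 46.22 + j6.661 V.
Step 6 — Current: I = V / Z = 0.1011 + j0.03005 A = 0.1055∠16.5° A.
Step 7 — Complex power: S = V·I* = 4.875 - j0.7152 VA.
Step 8 — Real power: P = Re(S) = 4.875 W.
Step 9 — Reactive power: Q = Im(S) = -0.7152 VAR.
Step 10 — Apparent power: |S| = 4.927 VA.
Step 11 — Power factor: PF = P/|S| = 0.9894 (leading).

(a) P = 4.875 W  (b) Q = -0.7152 VAR  (c) S = 4.927 VA  (d) PF = 0.9894 (leading)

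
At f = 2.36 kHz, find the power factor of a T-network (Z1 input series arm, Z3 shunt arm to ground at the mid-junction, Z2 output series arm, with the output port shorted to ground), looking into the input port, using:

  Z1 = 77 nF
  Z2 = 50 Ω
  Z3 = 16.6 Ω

Step 1 — Angular frequency: ω = 2π·f = 2π·2360 = 1.483e+04 rad/s.
Step 2 — Component impedances:
  Z1: Z = 1/(jωC) = -j/(ω·C) = 0 - j875.8 Ω
  Z2: Z = R = 50 Ω
  Z3: Z = R = 16.6 Ω
Step 3 — With the output port shorted to ground, the output series arm Z2 runs from the junction to ground; the shunt arm Z3 also runs from the junction to ground. They appear in parallel: Z3 || Z2 = 12.46 Ω.
Step 4 — Series with input arm Z1: Z_in = Z1 + (Z3 || Z2) = 12.46 - j875.8 Ω = 875.9∠-89.2° Ω.
Step 5 — Power factor: PF = cos(φ) = Re(Z)/|Z| = 12.46/875.9 = 0.01423.
Step 6 — Type: Im(Z) = -875.8 ⇒ leading (phase φ = -89.2°).

PF = 0.01423 (leading, φ = -89.2°)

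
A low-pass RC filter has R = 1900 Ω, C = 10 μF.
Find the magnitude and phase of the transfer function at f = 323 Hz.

Step 1 — Angular frequency: ω = 2π·323 = 2029 rad/s.
Step 2 — Transfer function: H(jω) = 1/(1 + jωRC).
Step 3 — Denominator: 1 + jωRC = 1 + j·2029·1900·1e-05 = 1 + j38.56.
Step 4 — H = 0.0006721 - j0.02592.
Step 5 — Magnitude: |H| = 0.02592 (-31.7 dB); phase: φ = -88.5°.

|H| = 0.02592 (-31.7 dB), φ = -88.5°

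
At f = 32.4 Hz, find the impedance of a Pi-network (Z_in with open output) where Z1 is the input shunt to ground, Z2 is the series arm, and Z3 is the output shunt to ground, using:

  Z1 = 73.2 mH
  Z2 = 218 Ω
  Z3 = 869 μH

Step 1 — Angular frequency: ω = 2π·f = 2π·32.4 = 203.6 rad/s.
Step 2 — Component impedances:
  Z1: Z = jωL = j·203.6·0.0732 = 0 + j14.9 Ω
  Z2: Z = R = 218 Ω
  Z3: Z = jωL = j·203.6·0.000869 = 0 + j0.1769 Ω
Step 3 — With open output, the series arm Z2 and the output shunt Z3 appear in series to ground: Z2 + Z3 = 218 + j0.1769 Ω.
Step 4 — Parallel with input shunt Z1: Z_in = Z1 || (Z2 + Z3) = 1.014 + j14.83 Ω = 14.87∠86.1° Ω.

Z = 1.014 + j14.83 Ω = 14.87∠86.1° Ω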